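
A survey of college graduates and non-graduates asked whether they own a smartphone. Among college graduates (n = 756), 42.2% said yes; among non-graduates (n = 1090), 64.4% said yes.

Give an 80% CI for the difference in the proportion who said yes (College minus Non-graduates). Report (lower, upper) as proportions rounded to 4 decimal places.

(-0.2516, -0.1924)

The two standard errors are √(0.4220×0.5780/756) = 0.01796 and √(0.6440×0.3560/1090) = 0.01450.
Because the samples are independent, SE_diff = √(0.01796² + 0.01450²) = 0.02308.
Using z* = 1.282 for 80%, ME = 1.282 × 0.02308 = 0.02959.
p̂₁ − p̂₂ = -0.2220; interval -0.2220 ± 0.02959 gives (-0.2516, -0.1924).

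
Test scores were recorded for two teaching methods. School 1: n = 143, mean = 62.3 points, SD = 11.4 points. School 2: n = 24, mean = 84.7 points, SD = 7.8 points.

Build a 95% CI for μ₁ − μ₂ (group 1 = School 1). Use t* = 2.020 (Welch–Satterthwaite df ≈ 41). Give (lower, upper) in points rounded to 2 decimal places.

SE₁ = s₁/√n₁ = 11.4/√143 = 0.9533; SE₂ = 7.8/√24 = 1.5922.
Independent samples, unequal variances: SE_diff = √(SE₁² + SE₂²) = √(0.90878089 + 2.53510084) = 1.8558.
t* = 2.020, so margin of error = 2.020 × 1.8558 = 3.7487.
Difference in means = 62.3 − 84.7 = -22.4000.
-22.4000 ± 3.7487 → (-26.15, -18.65).

(-26.15, -18.65)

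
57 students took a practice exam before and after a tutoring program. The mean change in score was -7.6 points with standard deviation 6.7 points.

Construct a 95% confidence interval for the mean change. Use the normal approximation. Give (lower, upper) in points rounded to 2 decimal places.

(-9.34, -5.86)

Paired design: SE = s_d/√n = 6.7/√57 = 0.8874.
z* = 1.960; margin of error = 1.960 × 0.8874 = 1.7393.
-7.6 ± 1.7393 → (-9.34, -5.86).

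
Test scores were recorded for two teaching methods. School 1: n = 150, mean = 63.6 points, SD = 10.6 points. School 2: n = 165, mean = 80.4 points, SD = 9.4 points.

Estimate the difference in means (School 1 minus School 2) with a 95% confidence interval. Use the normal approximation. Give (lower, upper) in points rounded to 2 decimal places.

Standard errors of each mean: 10.6/√150 = 0.8655 and 9.4/√165 = 0.7318.
SE(x̄₁ − x̄₂) = √(0.8655² + 0.7318²) = 1.1334 for independent samples with unequal variances.
With z* = 1.960, the margin is 1.960 × 1.1334 = 2.2215.
x̄₁ − x̄₂ = 63.6 − 80.4 = -16.8000; the interval is -16.8000 ± 2.2215 = (-19.02, -14.58).

(-19.02, -14.58)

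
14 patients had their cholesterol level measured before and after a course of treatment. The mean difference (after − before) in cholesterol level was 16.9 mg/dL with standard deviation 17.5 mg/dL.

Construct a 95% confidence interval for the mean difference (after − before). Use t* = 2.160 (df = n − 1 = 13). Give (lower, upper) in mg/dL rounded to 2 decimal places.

This is a matched-pairs design, so SE = s_d/√n = 17.5/√14 = 4.6771.
Margin = 2.160 × 4.6771 = 10.1025; the interval is 16.9 ± 10.1025 = (6.80, 27.00).

(6.80, 27.00)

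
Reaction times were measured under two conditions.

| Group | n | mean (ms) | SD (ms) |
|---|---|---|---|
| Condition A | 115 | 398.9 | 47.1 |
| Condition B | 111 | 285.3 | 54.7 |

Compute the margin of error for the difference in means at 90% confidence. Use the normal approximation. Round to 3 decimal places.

Standard errors of each mean: 47.1/√115 = 4.3921 and 54.7/√111 = 5.1919.
SE(x̄₁ − x̄₂) = √(4.3921² + 5.1919²) = 6.8005 for independent samples with unequal variances.
With z* = 1.645, the margin is 1.645 × 6.8005 = 11.1868.

11.187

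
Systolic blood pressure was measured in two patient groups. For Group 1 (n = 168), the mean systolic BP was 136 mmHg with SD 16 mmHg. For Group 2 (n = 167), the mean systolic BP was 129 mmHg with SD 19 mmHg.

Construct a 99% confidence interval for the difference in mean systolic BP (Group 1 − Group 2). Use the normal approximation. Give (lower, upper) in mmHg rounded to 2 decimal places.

(2.05, 11.95)

SE₁ = s₁/√n₁ = 16/√168 = 1.2344; SE₂ = 19/√167 = 1.4703.
Independent samples, unequal variances: SE_diff = √(SE₁² + SE₂²) = √(1.52374336 + 2.16178209) = 1.9198.
z* = 2.576, so margin of error = 2.576 × 1.9198 = 4.9454.
Difference in means = 136 − 129 = 7.0000.
7.0000 ± 4.9454 → (2.05, 11.95).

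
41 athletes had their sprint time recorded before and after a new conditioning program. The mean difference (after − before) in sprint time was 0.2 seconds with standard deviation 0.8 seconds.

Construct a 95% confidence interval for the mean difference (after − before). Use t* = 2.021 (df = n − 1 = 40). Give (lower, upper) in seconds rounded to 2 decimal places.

Paired design: SE = s_d/√n = 0.8/√41 = 0.1249.
t* = 2.021; margin of error = 2.021 × 0.1249 = 0.2524.
0.2 ± 0.2524 → (-0.05, 0.45).

(-0.05, 0.45)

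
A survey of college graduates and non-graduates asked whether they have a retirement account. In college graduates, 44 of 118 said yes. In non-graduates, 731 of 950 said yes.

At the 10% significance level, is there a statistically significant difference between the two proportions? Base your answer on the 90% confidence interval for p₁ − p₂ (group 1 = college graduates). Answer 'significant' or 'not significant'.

First, p̂₁ = 44/118 = 0.3729; p̂₂ = 731/950 = 0.7695.
The two standard errors are √(0.3729×0.6271/118) = 0.04452 and √(0.7695×0.2305/950) = 0.01366.
Because the samples are independent, SE_diff = √(0.04452² + 0.01366²) = 0.04657.
Using z* = 1.645 for 90%, ME = 1.645 × 0.04657 = 0.07661.
p̂₁ − p̂₂ = -0.3966; interval -0.3966 ± 0.07661 gives (-0.47321, -0.31999).
The interval (-0.47321, -0.31999) does not contain 0, so the difference is significant.

significant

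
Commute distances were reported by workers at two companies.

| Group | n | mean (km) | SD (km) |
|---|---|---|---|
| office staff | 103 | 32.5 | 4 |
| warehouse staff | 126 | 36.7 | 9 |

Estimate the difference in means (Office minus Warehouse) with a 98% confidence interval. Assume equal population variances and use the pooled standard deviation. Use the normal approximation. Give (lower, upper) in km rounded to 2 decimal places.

Pooled variance s_p² = [102·4² + 125·9²] / (103+126−2) = 51.7930, so s_p = 7.1967.
SE_diff = s_p·√(1/n₁ + 1/n₂) = 7.1967·√(1/103 + 1/126) = 0.9560.
z* = 2.326; margin = 2.326 × 0.9560 = 2.2237.
Difference = 32.5 − 36.7 = -4.2000.
-4.2000 ± 2.2237 → (-6.42, -1.98).

(-6.42, -1.98)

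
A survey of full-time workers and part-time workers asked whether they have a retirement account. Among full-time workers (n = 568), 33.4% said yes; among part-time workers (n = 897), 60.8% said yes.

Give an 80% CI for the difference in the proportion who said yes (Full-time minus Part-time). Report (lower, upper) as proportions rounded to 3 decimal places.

(-0.307, -0.241)

The two standard errors are √(0.3340×0.6660/568) = 0.01979 and √(0.6080×0.3920/897) = 0.01630.
Because the samples are independent, SE_diff = √(0.01979² + 0.01630²) = 0.02564.
Using z* = 1.282 for 80%, ME = 1.282 × 0.02564 = 0.03287.
p̂₁ − p̂₂ = -0.2740; interval -0.2740 ± 0.03287 gives (-0.307, -0.241).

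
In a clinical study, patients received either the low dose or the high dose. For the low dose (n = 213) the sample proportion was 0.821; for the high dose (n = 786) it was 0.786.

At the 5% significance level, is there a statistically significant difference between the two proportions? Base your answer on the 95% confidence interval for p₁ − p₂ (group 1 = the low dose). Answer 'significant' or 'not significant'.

SE₁ = √(p̂₁(1−p̂₁)/n₁) = √(0.8210·0.1790/213) = 0.02627; SE₂ = √(0.7860·0.2140/786) = 0.01463.
Independent samples: SE of the difference = √(SE₁² + SE₂²) = √(0.0006901129 + 0.0002140369) = 0.03007.
z* for 95% confidence is 1.960, so the margin of error is 1.960 × 0.03007 = 0.05894.
Point estimate p̂₁ − p̂₂ = 0.8210 − 0.7860 = 0.0350.
0.0350 ± 0.05894 → (-0.02394, 0.09394).
The interval (-0.02394, 0.09394) contains 0, so the difference is not significant.

not significant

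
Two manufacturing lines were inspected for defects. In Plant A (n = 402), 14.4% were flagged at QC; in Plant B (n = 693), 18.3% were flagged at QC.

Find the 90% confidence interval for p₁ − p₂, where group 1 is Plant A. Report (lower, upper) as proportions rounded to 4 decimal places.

(-0.0766, -0.0014)

The two standard errors are √(0.1440×0.8560/402) = 0.01751 and √(0.1830×0.8170/693) = 0.01469.
Because the samples are independent, SE_diff = √(0.01751² + 0.01469²) = 0.02286.
Using z* = 1.645 for 90%, ME = 1.645 × 0.02286 = 0.03760.
p̂₁ − p̂₂ = -0.0390; interval -0.0390 ± 0.03760 gives (-0.0766, -0.0014).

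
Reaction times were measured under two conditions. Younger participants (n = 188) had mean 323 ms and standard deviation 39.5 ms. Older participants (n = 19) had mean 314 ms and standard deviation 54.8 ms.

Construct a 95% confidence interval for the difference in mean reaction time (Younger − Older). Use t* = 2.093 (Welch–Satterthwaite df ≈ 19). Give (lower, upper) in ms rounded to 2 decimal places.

(-18.00, 36.00)

Per-group SEs: s₁/√n₁ = 39.5/√188 = 2.8808, s₂/√n₂ = 54.8/√19 = 12.5720.
Unpooled SE of the difference: √(8.29900864 + 158.055184) = 12.8978.
Margin of error = t* · SE = 2.093 × 12.8978 = 26.9951.
x̄₁ − x̄₂ = 323 − 314 = 9.0000.
CI: 9.0000 ± 26.9951 = (-18.00, 36.00).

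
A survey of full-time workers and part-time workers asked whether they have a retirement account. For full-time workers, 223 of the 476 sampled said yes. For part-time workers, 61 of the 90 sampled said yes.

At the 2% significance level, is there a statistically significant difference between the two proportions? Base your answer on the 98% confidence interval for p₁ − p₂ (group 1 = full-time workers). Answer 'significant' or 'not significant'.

significant

p̂₁ = 223/476 = 0.4685 and p̂₂ = 61/90 = 0.6778.
SE₁ = √(p̂₁(1−p̂₁)/n₁) = √(0.4685·0.5315/476) = 0.02287; SE₂ = √(0.6778·0.3222/90) = 0.04926.
Independent samples: SE of the difference = √(SE₁² + SE₂²) = √(0.0005230369 + 0.0024265476) = 0.05431.
z* for 98% confidence is 2.326, so the margin of error is 2.326 × 0.05431 = 0.12633.
Point estimate p̂₁ − p̂₂ = 0.4685 − 0.6778 = -0.2093.
-0.2093 ± 0.12633 → (-0.33563, -0.08297).
The interval (-0.33563, -0.08297) does not contain 0, so the difference is significant.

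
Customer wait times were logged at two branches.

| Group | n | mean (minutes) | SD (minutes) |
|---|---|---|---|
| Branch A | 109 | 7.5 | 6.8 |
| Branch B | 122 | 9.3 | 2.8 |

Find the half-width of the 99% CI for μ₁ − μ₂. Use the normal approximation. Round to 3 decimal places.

1.800

SE₁ = s₁/√n₁ = 6.8/√109 = 0.6513; SE₂ = 2.8/√122 = 0.2535.
Independent samples, unequal variances: SE_diff = √(SE₁² + SE₂²) = √(0.42419169 + 0.06426225) = 0.6989.
z* = 2.576, so margin of error = 2.576 × 0.6989 = 1.8004.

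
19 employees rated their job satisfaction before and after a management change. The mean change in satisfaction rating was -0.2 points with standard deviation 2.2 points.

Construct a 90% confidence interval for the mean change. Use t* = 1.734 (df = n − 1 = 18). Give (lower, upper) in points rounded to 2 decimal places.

This is a matched-pairs design, so SE = s_d/√n = 2.2/√19 = 0.5047.
Margin = 1.734 × 0.5047 = 0.8751; the interval is -0.2 ± 0.8751 = (-1.08, 0.68).

(-1.08, 0.68)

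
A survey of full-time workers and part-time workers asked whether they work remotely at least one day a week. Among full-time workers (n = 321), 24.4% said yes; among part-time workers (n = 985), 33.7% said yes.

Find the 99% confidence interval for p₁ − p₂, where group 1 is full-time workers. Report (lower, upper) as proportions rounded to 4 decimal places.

(-0.1659, -0.0201)

Each SE is √(p̂(1−p̂)/n): √(0.2440·0.7560/321) = 0.02397 and √(0.3370·0.6630/985) = 0.01506.
SE(p̂₁ − p̂₂) = √(SE₁² + SE₂²) = √(0.0005745609 + 0.0002268036) = 0.02831, since the two samples are independent.
At 99% confidence z* = 2.576; margin = 2.576 × 0.02831 = 0.07293.
The difference is 0.2440 − 0.3370 = -0.0930, so the interval is -0.0930 ± 0.07293 = (-0.1659, -0.0201).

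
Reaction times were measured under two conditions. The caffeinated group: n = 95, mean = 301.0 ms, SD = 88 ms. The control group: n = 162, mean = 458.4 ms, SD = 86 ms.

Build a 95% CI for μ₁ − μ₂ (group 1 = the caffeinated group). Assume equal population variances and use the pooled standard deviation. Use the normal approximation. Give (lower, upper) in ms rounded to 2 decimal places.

s_p = √[((n₁−1)s₁² + (n₂−1)s₂²)/(n₁+n₂−2)] = √[(94·88² + 161·86²)/255] = 86.7426.
SE = 86.7426·√(1/95 + 1/162) = 11.2093.
With z* = 1.960, margin = 1.960 × 11.2093 = 21.9702.
x̄₁ − x̄₂ = 301.0 − 458.4 = -157.4000; interval -157.4000 ± 21.9702 = (-179.37, -135.43).

(-179.37, -135.43)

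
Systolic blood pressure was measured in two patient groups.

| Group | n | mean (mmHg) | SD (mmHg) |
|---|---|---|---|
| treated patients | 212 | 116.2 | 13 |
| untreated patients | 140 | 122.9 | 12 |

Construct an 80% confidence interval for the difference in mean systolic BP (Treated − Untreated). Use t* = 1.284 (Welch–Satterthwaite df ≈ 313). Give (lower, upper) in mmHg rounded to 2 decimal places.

SE₁ = s₁/√n₁ = 13/√212 = 0.8928; SE₂ = 12/√140 = 1.0142.
Independent samples, unequal variances: SE_diff = √(SE₁² + SE₂²) = √(0.79709184 + 1.02860164) = 1.3512.
t* = 1.284, so margin of error = 1.284 × 1.3512 = 1.7349.
Difference in means = 116.2 − 122.9 = -6.7000.
-6.7000 ± 1.7349 → (-8.43, -4.97).

(-8.43, -4.97)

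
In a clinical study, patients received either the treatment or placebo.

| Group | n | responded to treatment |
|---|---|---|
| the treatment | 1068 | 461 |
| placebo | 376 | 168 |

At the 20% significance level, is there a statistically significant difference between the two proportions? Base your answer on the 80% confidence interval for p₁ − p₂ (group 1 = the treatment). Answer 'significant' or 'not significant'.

First, p̂₁ = 461/1068 = 0.4316; p̂₂ = 168/376 = 0.4468.
The two standard errors are √(0.4316×0.5684/1068) = 0.01516 and √(0.4468×0.5532/376) = 0.02564.
Because the samples are independent, SE_diff = √(0.01516² + 0.02564²) = 0.02979.
Using z* = 1.282 for 80%, ME = 1.282 × 0.02979 = 0.03819.
p̂₁ − p̂₂ = -0.0152; interval -0.0152 ± 0.03819 gives (-0.05339, 0.02299).
The interval (-0.05339, 0.02299) contains 0, so the difference is not significant.

not significant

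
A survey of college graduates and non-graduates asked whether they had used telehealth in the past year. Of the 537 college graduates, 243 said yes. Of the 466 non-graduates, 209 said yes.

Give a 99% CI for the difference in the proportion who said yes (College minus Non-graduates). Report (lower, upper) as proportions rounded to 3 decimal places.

(-0.077, 0.085)

p̂₁ = 243/537 = 0.4525 and p̂₂ = 209/466 = 0.4485.
SE₁ = √(p̂₁(1−p̂₁)/n₁) = √(0.4525·0.5475/537) = 0.02148; SE₂ = √(0.4485·0.5515/466) = 0.02304.
Independent samples: SE of the difference = √(SE₁² + SE₂²) = √(0.0004613904 + 0.0005308416) = 0.03150.
z* for 99% confidence is 2.576, so the margin of error is 2.576 × 0.03150 = 0.08114.
Point estimate p̂₁ − p̂₂ = 0.4525 − 0.4485 = 0.0040.
0.0040 ± 0.08114 → (-0.077, 0.085).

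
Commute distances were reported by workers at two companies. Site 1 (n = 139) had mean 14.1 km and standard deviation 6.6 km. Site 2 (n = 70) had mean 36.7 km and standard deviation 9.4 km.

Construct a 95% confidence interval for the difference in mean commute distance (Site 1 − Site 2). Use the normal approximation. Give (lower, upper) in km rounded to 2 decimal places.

Per-group SEs: s₁/√n₁ = 6.6/√139 = 0.5598, s₂/√n₂ = 9.4/√70 = 1.1235.
Unpooled SE of the difference: √(0.31337604 + 1.26225225) = 1.2552.
Margin of error = z* · SE = 1.960 × 1.2552 = 2.4602.
x̄₁ − x̄₂ = 14.1 − 36.7 = -22.6000.
CI: -22.6000 ± 2.4602 = (-25.06, -20.14).

(-25.06, -20.14)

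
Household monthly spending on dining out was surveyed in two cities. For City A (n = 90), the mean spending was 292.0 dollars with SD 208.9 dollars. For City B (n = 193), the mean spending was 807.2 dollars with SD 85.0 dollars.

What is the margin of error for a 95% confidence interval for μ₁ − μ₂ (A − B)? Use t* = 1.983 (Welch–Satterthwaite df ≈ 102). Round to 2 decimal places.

45.32

Standard errors of each mean: 208.9/√90 = 22.0200 and 85.0/√193 = 6.1184.
SE(x̄₁ − x̄₂) = √(22.0200² + 6.1184²) = 22.8542 for independent samples with unequal variances.
With t* = 1.983, the margin is 1.983 × 22.8542 = 45.3199.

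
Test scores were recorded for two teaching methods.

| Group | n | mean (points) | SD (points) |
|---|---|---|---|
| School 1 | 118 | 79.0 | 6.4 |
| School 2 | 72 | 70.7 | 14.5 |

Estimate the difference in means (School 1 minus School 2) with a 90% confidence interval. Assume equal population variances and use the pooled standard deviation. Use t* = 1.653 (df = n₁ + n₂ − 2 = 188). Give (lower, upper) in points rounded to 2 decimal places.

s_p = √[((n₁−1)s₁² + (n₂−1)s₂²)/(n₁+n₂−2)] = √[(117·6.4² + 71·14.5²)/188] = 10.2418.
SE = 10.2418·√(1/118 + 1/72) = 1.5316.
With t* = 1.653, margin = 1.653 × 1.5316 = 2.5317.
x̄₁ − x̄₂ = 79.0 − 70.7 = 8.3000; interval 8.3000 ± 2.5317 = (5.77, 10.83).

(5.77, 10.83)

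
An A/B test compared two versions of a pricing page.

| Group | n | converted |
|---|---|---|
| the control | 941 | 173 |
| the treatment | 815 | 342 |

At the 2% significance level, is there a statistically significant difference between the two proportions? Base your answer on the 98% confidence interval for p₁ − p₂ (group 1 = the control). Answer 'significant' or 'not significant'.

p̂₁ = 173/941 = 0.1838 and p̂₂ = 342/815 = 0.4196.
SE₁ = √(p̂₁(1−p̂₁)/n₁) = √(0.1838·0.8162/941) = 0.01263; SE₂ = √(0.4196·0.5804/815) = 0.01729.
Independent samples: SE of the difference = √(SE₁² + SE₂²) = √(0.0001595169 + 0.0002989441) = 0.02141.
z* for 98% confidence is 2.326, so the margin of error is 2.326 × 0.02141 = 0.04980.
Point estimate p̂₁ − p̂₂ = 0.1838 − 0.4196 = -0.2358.
-0.2358 ± 0.04980 → (-0.28560, -0.18600).
The interval (-0.28560, -0.18600) does not contain 0, so the difference is significant.

significant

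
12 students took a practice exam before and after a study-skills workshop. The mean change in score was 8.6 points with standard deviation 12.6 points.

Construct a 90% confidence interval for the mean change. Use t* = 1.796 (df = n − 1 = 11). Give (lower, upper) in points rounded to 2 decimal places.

(2.07, 15.13)

This is a matched-pairs design, so SE = s_d/√n = 12.6/√12 = 3.6373.
Margin = 1.796 × 3.6373 = 6.5326; the interval is 8.6 ± 6.5326 = (2.07, 15.13).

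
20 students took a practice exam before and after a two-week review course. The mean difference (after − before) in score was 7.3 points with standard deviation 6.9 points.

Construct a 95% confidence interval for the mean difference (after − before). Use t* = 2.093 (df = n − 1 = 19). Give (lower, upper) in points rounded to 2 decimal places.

(4.07, 10.53)

Paired design: SE = s_d/√n = 6.9/√20 = 1.5429.
t* = 2.093; margin of error = 2.093 × 1.5429 = 3.2293.
7.3 ± 3.2293 → (4.07, 10.53).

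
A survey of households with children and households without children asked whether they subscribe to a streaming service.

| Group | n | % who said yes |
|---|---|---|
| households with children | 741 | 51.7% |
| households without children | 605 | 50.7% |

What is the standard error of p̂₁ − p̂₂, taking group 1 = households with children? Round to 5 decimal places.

The two standard errors are √(0.5170×0.4830/741) = 0.01836 and √(0.5070×0.4930/605) = 0.02033.
Because the samples are independent, SE_diff = √(0.01836² + 0.02033²) = 0.02739.

0.02739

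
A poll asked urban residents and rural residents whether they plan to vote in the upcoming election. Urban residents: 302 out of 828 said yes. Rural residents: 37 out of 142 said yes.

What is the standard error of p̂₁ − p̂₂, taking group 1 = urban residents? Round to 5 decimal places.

Sample proportions: 302/828 = 0.3647, 37/142 = 0.2606.
Each SE is √(p̂(1−p̂)/n): √(0.3647·0.6353/828) = 0.01673 and √(0.2606·0.7394/142) = 0.03684.
SE(p̂₁ − p̂₂) = √(SE₁² + SE₂²) = √(0.0002798929 + 0.0013571856) = 0.04046, since the two samples are independent.

0.04046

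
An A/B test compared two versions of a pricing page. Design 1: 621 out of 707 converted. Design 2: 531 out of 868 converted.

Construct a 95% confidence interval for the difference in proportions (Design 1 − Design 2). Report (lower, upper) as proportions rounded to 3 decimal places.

p̂₁ = 621/707 = 0.8784 and p̂₂ = 531/868 = 0.6118.
SE₁ = √(p̂₁(1−p̂₁)/n₁) = √(0.8784·0.1216/707) = 0.01229; SE₂ = √(0.6118·0.3882/868) = 0.01654.
Independent samples: SE of the difference = √(SE₁² + SE₂²) = √(0.0001510441 + 0.0002735716) = 0.02061.
z* for 95% confidence is 1.960, so the margin of error is 1.960 × 0.02061 = 0.04040.
Point estimate p̂₁ − p̂₂ = 0.8784 − 0.6118 = 0.2666.
0.2666 ± 0.04040 → (0.226, 0.307).

(0.226, 0.307)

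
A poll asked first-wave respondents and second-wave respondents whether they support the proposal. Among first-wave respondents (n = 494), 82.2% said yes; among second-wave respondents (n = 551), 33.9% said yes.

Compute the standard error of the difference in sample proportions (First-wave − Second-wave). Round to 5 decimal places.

Each SE is √(p̂(1−p̂)/n): √(0.8220·0.1780/494) = 0.01721 and √(0.3390·0.6610/551) = 0.02017.
SE(p̂₁ − p̂₂) = √(SE₁² + SE₂²) = √(0.0002961841 + 0.0004068289) = 0.02651, since the two samples are independent.

0.02651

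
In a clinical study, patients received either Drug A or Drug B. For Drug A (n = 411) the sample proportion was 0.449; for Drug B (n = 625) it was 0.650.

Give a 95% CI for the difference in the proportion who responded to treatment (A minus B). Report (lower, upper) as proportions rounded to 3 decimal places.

SE₁ = √(p̂₁(1−p̂₁)/n₁) = √(0.4490·0.5510/411) = 0.02453; SE₂ = √(0.6500·0.3500/625) = 0.01908.
Independent samples: SE of the difference = √(SE₁² + SE₂²) = √(0.0006017209 + 0.0003640464) = 0.03108.
z* for 95% confidence is 1.960, so the margin of error is 1.960 × 0.03108 = 0.06092.
Point estimate p̂₁ − p̂₂ = 0.4490 − 0.6500 = -0.2010.
-0.2010 ± 0.06092 → (-0.262, -0.140).

(-0.262, -0.140)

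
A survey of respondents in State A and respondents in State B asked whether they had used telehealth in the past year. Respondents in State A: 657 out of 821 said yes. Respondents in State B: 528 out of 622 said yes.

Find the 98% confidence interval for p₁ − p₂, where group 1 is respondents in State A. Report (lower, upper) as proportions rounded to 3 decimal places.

(-0.095, -0.002)

First, p̂₁ = 657/821 = 0.8002; p̂₂ = 528/622 = 0.8489.
The two standard errors are √(0.8002×0.1998/821) = 0.01395 and √(0.8489×0.1511/622) = 0.01436.
Because the samples are independent, SE_diff = √(0.01395² + 0.01436²) = 0.02002.
Using z* = 2.326 for 98%, ME = 2.326 × 0.02002 = 0.04657.
p̂₁ − p̂₂ = -0.0487; interval -0.0487 ± 0.04657 gives (-0.095, -0.002).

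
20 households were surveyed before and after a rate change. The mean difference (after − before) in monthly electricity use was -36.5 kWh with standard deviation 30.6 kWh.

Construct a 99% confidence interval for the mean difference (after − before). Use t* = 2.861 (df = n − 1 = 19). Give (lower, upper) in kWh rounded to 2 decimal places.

(-56.08, -16.92)

This is a matched-pairs design, so SE = s_d/√n = 30.6/√20 = 6.8424.
Margin = 2.861 × 6.8424 = 19.5761; the interval is -36.5 ± 19.5761 = (-56.08, -16.92).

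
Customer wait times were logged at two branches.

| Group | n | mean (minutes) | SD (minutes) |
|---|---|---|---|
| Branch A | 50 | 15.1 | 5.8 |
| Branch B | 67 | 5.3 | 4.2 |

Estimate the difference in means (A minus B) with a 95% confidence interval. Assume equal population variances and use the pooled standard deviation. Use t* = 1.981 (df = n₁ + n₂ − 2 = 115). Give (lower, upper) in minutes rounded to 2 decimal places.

(7.97, 11.63)

Pooled variance s_p² = [49·5.8² + 66·4.2²] / (50+67−2) = 24.4574, so s_p = 4.9454.
SE_diff = s_p·√(1/n₁ + 1/n₂) = 4.9454·√(1/50 + 1/67) = 0.9242.
t* = 1.981; margin = 1.981 × 0.9242 = 1.8308.
Difference = 15.1 − 5.3 = 9.8000.
9.8000 ± 1.8308 → (7.97, 11.63).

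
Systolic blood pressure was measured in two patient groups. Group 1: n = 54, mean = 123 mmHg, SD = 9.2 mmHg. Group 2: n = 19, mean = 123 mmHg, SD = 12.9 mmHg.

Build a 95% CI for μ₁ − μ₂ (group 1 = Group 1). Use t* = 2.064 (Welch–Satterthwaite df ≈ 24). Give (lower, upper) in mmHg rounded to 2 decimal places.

SE₁ = s₁/√n₁ = 9.2/√54 = 1.2520; SE₂ = 12.9/√19 = 2.9595.
Independent samples, unequal variances: SE_diff = √(SE₁² + SE₂²) = √(1.567504 + 8.75864025) = 3.2134.
t* = 2.064, so margin of error = 2.064 × 3.2134 = 6.6325.
Difference in means = 123 − 123 = 0.0000.
0.0000 ± 6.6325 → (-6.63, 6.63).

(-6.63, 6.63)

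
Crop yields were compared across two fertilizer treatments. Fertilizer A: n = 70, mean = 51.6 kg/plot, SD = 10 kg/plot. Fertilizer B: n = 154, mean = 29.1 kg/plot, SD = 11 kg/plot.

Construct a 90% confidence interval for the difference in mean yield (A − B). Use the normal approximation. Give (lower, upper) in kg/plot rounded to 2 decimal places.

(20.05, 24.95)

Per-group SEs: s₁/√n₁ = 10/√70 = 1.1952, s₂/√n₂ = 11/√154 = 0.8864.
Unpooled SE of the difference: √(1.42850304 + 0.78570496) = 1.4880.
Margin of error = z* · SE = 1.645 × 1.4880 = 2.4478.
x̄₁ − x̄₂ = 51.6 − 29.1 = 22.5000.
CI: 22.5000 ± 2.4478 = (20.05, 24.95).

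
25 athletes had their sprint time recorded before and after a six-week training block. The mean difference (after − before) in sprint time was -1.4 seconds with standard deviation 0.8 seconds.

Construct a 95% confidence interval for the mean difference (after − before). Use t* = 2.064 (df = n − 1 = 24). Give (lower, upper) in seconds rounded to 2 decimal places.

(-1.73, -1.07)

This is a matched-pairs design, so SE = s_d/√n = 0.8/√25 = 0.1600.
Margin = 2.064 × 0.1600 = 0.3302; the interval is -1.4 ± 0.3302 = (-1.73, -1.07).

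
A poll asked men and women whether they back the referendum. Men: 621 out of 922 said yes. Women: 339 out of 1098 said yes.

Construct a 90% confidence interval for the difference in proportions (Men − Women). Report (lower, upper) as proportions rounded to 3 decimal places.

Sample proportions: 621/922 = 0.6735, 339/1098 = 0.3087.
Each SE is √(p̂(1−p̂)/n): √(0.6735·0.3265/922) = 0.01544 and √(0.3087·0.6913/1098) = 0.01394.
SE(p̂₁ − p̂₂) = √(SE₁² + SE₂²) = √(0.0002383936 + 0.0001943236) = 0.02080, since the two samples are independent.
At 90% confidence z* = 1.645; margin = 1.645 × 0.02080 = 0.03422.
The difference is 0.6735 − 0.3087 = 0.3648, so the interval is 0.3648 ± 0.03422 = (0.331, 0.399).

(0.331, 0.399)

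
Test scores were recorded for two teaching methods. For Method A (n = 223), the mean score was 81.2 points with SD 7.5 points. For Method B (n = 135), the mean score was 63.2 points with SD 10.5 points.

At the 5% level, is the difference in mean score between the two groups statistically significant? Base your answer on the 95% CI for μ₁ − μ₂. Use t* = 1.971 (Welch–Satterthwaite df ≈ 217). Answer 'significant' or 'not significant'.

significant

Per-group SEs: s₁/√n₁ = 7.5/√223 = 0.5022, s₂/√n₂ = 10.5/√135 = 0.9037.
Unpooled SE of the difference: √(0.25220484 + 0.81667369) = 1.0339.
Margin of error = t* · SE = 1.971 × 1.0339 = 2.0378.
x̄₁ − x̄₂ = 81.2 − 63.2 = 18.0000.
CI: 18.0000 ± 2.0378 = (15.9622, 20.0378).
The interval (15.9622, 20.0378) does not contain 0, so the difference is significant.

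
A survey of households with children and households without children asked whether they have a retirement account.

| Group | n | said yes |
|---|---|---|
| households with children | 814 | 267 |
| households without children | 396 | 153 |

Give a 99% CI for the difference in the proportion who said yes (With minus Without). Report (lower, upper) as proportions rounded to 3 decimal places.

First, p̂₁ = 267/814 = 0.3280; p̂₂ = 153/396 = 0.3864.
The two standard errors are √(0.3280×0.6720/814) = 0.01646 and √(0.3864×0.6136/396) = 0.02447.
Because the samples are independent, SE_diff = √(0.01646² + 0.02447²) = 0.02949.
Using z* = 2.576 for 99%, ME = 2.576 × 0.02949 = 0.07597.
p̂₁ − p̂₂ = -0.0584; interval -0.0584 ± 0.07597 gives (-0.134, 0.018).

(-0.134, 0.018)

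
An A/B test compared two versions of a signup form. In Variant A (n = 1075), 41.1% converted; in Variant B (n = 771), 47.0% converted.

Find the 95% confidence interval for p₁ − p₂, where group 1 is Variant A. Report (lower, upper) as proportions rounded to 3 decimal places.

The two standard errors are √(0.4110×0.5890/1075) = 0.01501 and √(0.4700×0.5300/771) = 0.01797.
Because the samples are independent, SE_diff = √(0.01501² + 0.01797²) = 0.02341.
Using z* = 1.960 for 95%, ME = 1.960 × 0.02341 = 0.04588.
p̂₁ − p̂₂ = -0.0590; interval -0.0590 ± 0.04588 gives (-0.105, -0.013).

(-0.105, -0.013)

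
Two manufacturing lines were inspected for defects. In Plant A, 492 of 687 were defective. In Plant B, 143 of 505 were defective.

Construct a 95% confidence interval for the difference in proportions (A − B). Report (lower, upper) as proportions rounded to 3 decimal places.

(0.381, 0.485)

p̂₁ = 492/687 = 0.7162 and p̂₂ = 143/505 = 0.2832.
SE₁ = √(p̂₁(1−p̂₁)/n₁) = √(0.7162·0.2838/687) = 0.01720; SE₂ = √(0.2832·0.7168/505) = 0.02005.
Independent samples: SE of the difference = √(SE₁² + SE₂²) = √(0.00029584 + 0.0004020025) = 0.02642.
z* for 95% confidence is 1.960, so the margin of error is 1.960 × 0.02642 = 0.05178.
Point estimate p̂₁ − p̂₂ = 0.7162 − 0.2832 = 0.4330.
0.4330 ± 0.05178 → (0.381, 0.485).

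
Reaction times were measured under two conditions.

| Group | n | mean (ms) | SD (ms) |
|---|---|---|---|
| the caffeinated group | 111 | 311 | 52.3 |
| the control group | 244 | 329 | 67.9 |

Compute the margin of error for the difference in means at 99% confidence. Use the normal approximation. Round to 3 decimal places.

16.997

Standard errors of each mean: 52.3/√111 = 4.9641 and 67.9/√244 = 4.3469.
SE(x̄₁ − x̄₂) = √(4.9641² + 4.3469²) = 6.5983 for independent samples with unequal variances.
With z* = 2.576, the margin is 2.576 × 6.5983 = 16.9972.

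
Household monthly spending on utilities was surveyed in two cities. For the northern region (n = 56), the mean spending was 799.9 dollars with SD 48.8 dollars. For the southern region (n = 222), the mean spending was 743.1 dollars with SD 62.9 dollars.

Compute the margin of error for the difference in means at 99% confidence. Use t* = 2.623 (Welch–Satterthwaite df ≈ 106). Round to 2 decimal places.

20.38

Per-group SEs: s₁/√n₁ = 48.8/√56 = 6.5212, s₂/√n₂ = 62.9/√222 = 4.2216.
Unpooled SE of the difference: √(42.52604944 + 17.82190656) = 7.7684.
Margin of error = t* · SE = 2.623 × 7.7684 = 20.3765.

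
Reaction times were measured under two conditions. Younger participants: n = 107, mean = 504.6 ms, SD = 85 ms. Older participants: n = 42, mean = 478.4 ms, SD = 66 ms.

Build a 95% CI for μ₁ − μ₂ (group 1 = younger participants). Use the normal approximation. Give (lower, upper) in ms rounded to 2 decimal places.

SE₁ = s₁/√n₁ = 85/√107 = 8.2173; SE₂ = 66/√42 = 10.1840.
Independent samples, unequal variances: SE_diff = √(SE₁² + SE₂²) = √(67.52401929 + 103.713856) = 13.0858.
z* = 1.960, so margin of error = 1.960 × 13.0858 = 25.6482.
Difference in means = 504.6 − 478.4 = 26.2000.
26.2000 ± 25.6482 → (0.55, 51.85).

(0.55, 51.85)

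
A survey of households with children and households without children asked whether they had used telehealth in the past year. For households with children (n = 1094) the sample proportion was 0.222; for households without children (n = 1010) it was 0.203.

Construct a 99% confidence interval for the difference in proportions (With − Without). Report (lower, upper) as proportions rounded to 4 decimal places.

The two standard errors are √(0.2220×0.7780/1094) = 0.01256 and √(0.2030×0.7970/1010) = 0.01266.
Because the samples are independent, SE_diff = √(0.01256² + 0.01266²) = 0.01783.
Using z* = 2.576 for 99%, ME = 2.576 × 0.01783 = 0.04593.
p̂₁ − p̂₂ = 0.0190; interval 0.0190 ± 0.04593 gives (-0.0269, 0.0649).

(-0.0269, 0.0649)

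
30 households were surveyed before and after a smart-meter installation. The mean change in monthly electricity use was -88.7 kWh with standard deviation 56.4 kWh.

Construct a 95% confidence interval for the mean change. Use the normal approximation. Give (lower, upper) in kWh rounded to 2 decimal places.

(-108.88, -68.52)

Paired design: SE = s_d/√n = 56.4/√30 = 10.2972.
z* = 1.960; margin of error = 1.960 × 10.2972 = 20.1825.
-88.7 ± 20.1825 → (-108.88, -68.52).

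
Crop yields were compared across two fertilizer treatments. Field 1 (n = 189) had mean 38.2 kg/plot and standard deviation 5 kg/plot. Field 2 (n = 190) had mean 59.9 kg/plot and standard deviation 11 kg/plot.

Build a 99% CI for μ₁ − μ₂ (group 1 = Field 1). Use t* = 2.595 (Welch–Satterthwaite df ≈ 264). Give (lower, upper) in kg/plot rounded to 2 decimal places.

Standard errors of each mean: 5/√189 = 0.3637 and 11/√190 = 0.7980.
SE(x̄₁ − x̄₂) = √(0.3637² + 0.7980²) = 0.8770 for independent samples with unequal variances.
With t* = 2.595, the margin is 2.595 × 0.8770 = 2.2758.
x̄₁ − x̄₂ = 38.2 − 59.9 = -21.7000; the interval is -21.7000 ± 2.2758 = (-23.98, -19.42).

(-23.98, -19.42)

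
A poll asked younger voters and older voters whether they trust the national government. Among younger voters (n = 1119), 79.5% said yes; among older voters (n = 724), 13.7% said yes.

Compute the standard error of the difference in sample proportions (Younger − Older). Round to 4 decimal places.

The two standard errors are √(0.7950×0.2050/1119) = 0.01207 and √(0.1370×0.8630/724) = 0.01278.
Because the samples are independent, SE_diff = √(0.01207² + 0.01278²) = 0.01758.

0.0176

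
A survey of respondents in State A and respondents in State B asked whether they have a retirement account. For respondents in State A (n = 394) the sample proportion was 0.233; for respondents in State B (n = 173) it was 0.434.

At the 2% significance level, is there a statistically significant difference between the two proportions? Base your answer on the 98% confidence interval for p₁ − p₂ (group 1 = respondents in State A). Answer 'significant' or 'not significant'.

SE₁ = √(p̂₁(1−p̂₁)/n₁) = √(0.2330·0.7670/394) = 0.02130; SE₂ = √(0.4340·0.5660/173) = 0.03768.
Independent samples: SE of the difference = √(SE₁² + SE₂²) = √(0.00045369 + 0.0014197824) = 0.04328.
z* for 98% confidence is 2.326, so the margin of error is 2.326 × 0.04328 = 0.10067.
Point estimate p̂₁ − p̂₂ = 0.2330 − 0.4340 = -0.2010.
-0.2010 ± 0.10067 → (-0.30167, -0.10033).
The interval (-0.30167, -0.10033) does not contain 0, so the difference is significant.

significant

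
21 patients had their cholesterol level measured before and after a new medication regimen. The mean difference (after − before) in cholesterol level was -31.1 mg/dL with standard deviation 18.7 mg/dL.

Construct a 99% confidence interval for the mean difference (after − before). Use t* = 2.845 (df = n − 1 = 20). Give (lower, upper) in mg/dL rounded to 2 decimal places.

(-42.71, -19.49)

This is a matched-pairs design, so SE = s_d/√n = 18.7/√21 = 4.0807.
Margin = 2.845 × 4.0807 = 11.6096; the interval is -31.1 ± 11.6096 = (-42.71, -19.49).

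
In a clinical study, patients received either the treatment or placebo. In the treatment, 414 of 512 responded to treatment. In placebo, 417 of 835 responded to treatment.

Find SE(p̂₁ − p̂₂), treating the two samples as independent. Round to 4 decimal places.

0.0245

p̂₁ = 414/512 = 0.8086 and p̂₂ = 417/835 = 0.4994.
SE₁ = √(p̂₁(1−p̂₁)/n₁) = √(0.8086·0.1914/512) = 0.01739; SE₂ = √(0.4994·0.5006/835) = 0.01730.
Independent samples: SE of the difference = √(SE₁² + SE₂²) = √(0.0003024121 + 0.00029929) = 0.02453.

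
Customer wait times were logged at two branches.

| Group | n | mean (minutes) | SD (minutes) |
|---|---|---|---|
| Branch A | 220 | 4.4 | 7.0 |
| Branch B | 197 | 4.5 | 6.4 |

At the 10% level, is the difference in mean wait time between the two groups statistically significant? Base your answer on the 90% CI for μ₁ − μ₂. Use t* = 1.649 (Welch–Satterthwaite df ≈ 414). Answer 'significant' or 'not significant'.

Standard errors of each mean: 7.0/√220 = 0.4719 and 6.4/√197 = 0.4560.
SE(x̄₁ − x̄₂) = √(0.4719² + 0.4560²) = 0.6562 for independent samples with unequal variances.
With t* = 1.649, the margin is 1.649 × 0.6562 = 1.0821.
x̄₁ − x̄₂ = 4.4 − 4.5 = -0.1000; the interval is -0.1000 ± 1.0821 = (-1.1821, 0.9821).
The interval (-1.1821, 0.9821) contains 0, so the difference is not significant.

not significant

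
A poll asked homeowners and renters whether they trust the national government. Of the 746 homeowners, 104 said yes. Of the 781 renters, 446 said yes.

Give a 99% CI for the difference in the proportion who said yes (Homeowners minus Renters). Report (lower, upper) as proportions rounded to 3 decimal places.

(-0.488, -0.376)

First, p̂₁ = 104/746 = 0.1394; p̂₂ = 446/781 = 0.5711.
The two standard errors are √(0.1394×0.8606/746) = 0.01268 and √(0.5711×0.4289/781) = 0.01771.
Because the samples are independent, SE_diff = √(0.01268² + 0.01771²) = 0.02178.
Using z* = 2.576 for 99%, ME = 2.576 × 0.02178 = 0.05611.
p̂₁ − p̂₂ = -0.4317; interval -0.4317 ± 0.05611 gives (-0.488, -0.376).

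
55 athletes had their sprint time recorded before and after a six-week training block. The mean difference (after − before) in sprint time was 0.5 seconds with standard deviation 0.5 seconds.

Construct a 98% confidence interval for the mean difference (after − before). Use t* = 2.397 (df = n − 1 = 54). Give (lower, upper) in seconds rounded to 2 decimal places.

(0.34, 0.66)

This is a matched-pairs design, so SE = s_d/√n = 0.5/√55 = 0.0674.
Margin = 2.397 × 0.0674 = 0.1616; the interval is 0.5 ± 0.1616 = (0.34, 0.66).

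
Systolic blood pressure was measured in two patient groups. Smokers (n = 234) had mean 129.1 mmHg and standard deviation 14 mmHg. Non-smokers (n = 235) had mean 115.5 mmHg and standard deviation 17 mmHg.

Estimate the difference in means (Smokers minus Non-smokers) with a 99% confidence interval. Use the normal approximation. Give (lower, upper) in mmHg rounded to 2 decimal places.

(9.90, 17.30)

Standard errors of each mean: 14/√234 = 0.9152 and 17/√235 = 1.1090.
SE(x̄₁ − x̄₂) = √(0.9152² + 1.1090²) = 1.4379 for independent samples with unequal variances.
With z* = 2.576, the margin is 2.576 × 1.4379 = 3.7040.
x̄₁ − x̄₂ = 129.1 − 115.5 = 13.6000; the interval is 13.6000 ± 3.7040 = (9.90, 17.30).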